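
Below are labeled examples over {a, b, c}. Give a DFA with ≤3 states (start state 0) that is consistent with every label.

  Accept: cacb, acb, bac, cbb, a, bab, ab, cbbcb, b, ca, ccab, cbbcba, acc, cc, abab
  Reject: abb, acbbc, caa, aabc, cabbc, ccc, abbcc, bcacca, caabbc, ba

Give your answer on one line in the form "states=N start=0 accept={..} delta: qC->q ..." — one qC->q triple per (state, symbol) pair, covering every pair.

Fold the examples into a partial DFA from state 0: repeatedly fix the first undefined (state, symbol) met by the shortest-then-alphabetical prefix, trying targets in increasing order and rejecting any under which an Accept and a Reject string meet in one state with the same remainder; add a state when all current targets are rejected. Accepting states are where Accept strings end.
a: 0a undefined. 0a->0: ok.
b: 0b undefined. 0b->0: no, bac/aabc meet in 0 with "c" left. Open state 1: 0b->1.
c: 0c undefined. 0c->0: no, cbb/abb meet in 1 with "b" left. 0c->1: no, acb/abb meet in 1 with "b" left. Open state 2: 0c->2.
ba: 1a undefined. 1a->0: no, a/ba meet in 0. 1a->1: no, bac/aabc meet in 1 with "c" left. 1a->2: ok.
bc: 1c undefined. 1c->0: no, a/aabc meet in 0. 1c->1: no, ab/aabc meet in 1. 1c->2: ok.
ca: 2a undefined. 2a->0: no, a/caa meet in 0. 2a->1: ok.
cb: 2b undefined. 2b->0: ok.
cc: 2c undefined. 2c->0: no, cacb/bcacca meet in 0. 2c->1: ok.
abb: 1b undefined. 1b->0: no, cacb/abb meet in 0. 1b->1: no, bac/abb meet in 1. 1b->2: ok.
All examples now run through 3 states with every (state, symbol) defined. Accept strings end in {0,1}, Reject strings end in {2}; accept={0,1}.

states=3 start=0 accept={0,1} delta: 0a->0 0b->1 0c->2 1a->2 1b->2 1c->2 2a->1 2b->0 2c->1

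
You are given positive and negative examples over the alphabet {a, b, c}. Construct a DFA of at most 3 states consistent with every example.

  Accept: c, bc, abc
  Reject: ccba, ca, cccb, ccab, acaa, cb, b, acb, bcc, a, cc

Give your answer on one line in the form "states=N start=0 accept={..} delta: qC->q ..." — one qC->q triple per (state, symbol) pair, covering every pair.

states=2 start=0 accept={1} delta: 0a->0 0b->0 0c->1 1a->0 1b->0 1c->0

Grow the machine one transition at a time. Run the examples from 0; the earliest place one falls off (shortest prefix, ties alphabetical) gets sent to the lowest-numbered state that keeps every Accept/Reject pair distinguishable — a pair clashes when both reach the same state with identical unread suffix — and to a fresh state only if none does.
a: 0a undefined. 0a->0: ok.
b: 0b undefined. 0b->0: ok.
c: 0c undefined. 0c->0: no, c/ccba meet in 0. Open state 1: 0c->1.
ca: 1a undefined. 1a->0: ok.
cb: 1b undefined. 1b->0: ok.
cc: 1c undefined. 1c->0: ok.
All examples now run through 2 states with every (state, symbol) defined. Accept strings end in {1}, Reject strings end in {0}; accept={1}.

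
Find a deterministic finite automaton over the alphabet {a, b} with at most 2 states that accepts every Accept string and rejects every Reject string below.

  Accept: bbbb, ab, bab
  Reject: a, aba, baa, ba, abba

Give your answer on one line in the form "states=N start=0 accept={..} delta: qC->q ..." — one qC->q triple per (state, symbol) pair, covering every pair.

states=2 start=0 accept={1} delta: 0a->0 0b->1 1a->0 1b->1

State merging on the prefix tree: take the shortest (then alphabetical) example prefix whose next move is undefined and point that move at state 0, else 1, else 2, ...; a target is out if some Accept/Reject pair would then sit in one state with the same input left (inseparable). If every existing state is out, open a new one.
a: 0a undefined. 0a->0: ok.
b: 0b undefined. 0b->0: no, bbbb/a meet in 0. Open state 1: 0b->1.
ba: 1a undefined. 1a->0: ok.
bb: 1b undefined. 1b->0: no, bbbb/a meet in 0. 1b->1: ok.
All examples now run through 2 states with every (state, symbol) defined. Accept strings end in {1}, Reject strings end in {0}; accept={1}.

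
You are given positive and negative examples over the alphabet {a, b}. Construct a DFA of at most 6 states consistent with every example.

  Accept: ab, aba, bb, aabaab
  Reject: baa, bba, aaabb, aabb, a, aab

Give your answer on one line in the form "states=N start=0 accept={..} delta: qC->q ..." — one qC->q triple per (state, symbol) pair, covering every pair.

State merging on the prefix tree: take the shortest (then alphabetical) example prefix whose next move is undefined and point that move at state 0, else 1, else 2, ...; a target is out if some Accept/Reject pair would then sit in one state with the same input left (inseparable). If every existing state is out, open a new one.
a: 0a undefined. 0a->0: no, ab/aab meet in 0 with "b" left. Open state 1: 0a->1.
b: 0b undefined. 0b->0: ok.
aa: 1a undefined. 1a->0: no, bb/baa meet in 0. 1a->1: no, ab/aab meet in 1 with "b" left. Open state 2: 1a->2.
ab: 1b undefined. 1b->0: no, aba/bba meet in 1. 1b->1: no, ab/bba meet in 1. 1b->2: no, ab/baa meet in 2. Open state 3: 1b->3.
aaa: 2a undefined. 2a->0: no, bb/aaabb meet in 0. 2a->1: ok.
aab: 2b undefined. 2b->0: no, bb/aabb meet in 0. 2b->1: no, ab/aabb meet in 3. 2b->2: no, aabaab/baa meet in 2. 2b->3: no, ab/aab meet in 3. Open state 4: 2b->4.
aba: 3a undefined. 3a->0: ok.
aaba: 4a undefined. 4a->0: ok.
aabb: 4b undefined. 4b->0: no, aba/aabb meet in 0. 4b->1: ok.
aaabb: 3b undefined. 3b->0: no, aba/aaabb meet in 0. 3b->1: ok.
All examples now run through 5 states with every (state, symbol) defined. Accept strings end in {0,3}, Reject strings end in {1,2,4}; accept={0,3}.

states=5 start=0 accept={0,3} delta: 0a->1 0b->0 1a->2 1b->3 2a->1 2b->4 3a->0 3b->1 4a->0 4b->1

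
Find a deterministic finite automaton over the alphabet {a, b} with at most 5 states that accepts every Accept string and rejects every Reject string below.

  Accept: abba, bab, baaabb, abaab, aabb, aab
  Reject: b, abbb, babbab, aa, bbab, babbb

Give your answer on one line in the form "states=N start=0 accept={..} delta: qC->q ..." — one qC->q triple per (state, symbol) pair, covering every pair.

Grow the machine one transition at a time. Run the examples from 0; the earliest place one falls off (shortest prefix, ties alphabetical) gets sent to the lowest-numbered state that keeps every Accept/Reject pair distinguishable — a pair clashes when both reach the same state with identical unread suffix — and to a fresh state only if none does.
a: 0a undefined. 0a->0: no, aab/b meet in 0 with "b" left. Open state 1: 0a->1.
b: 0b undefined. 0b->0: no, bab/bbab meet in 1 with "b" left. 0b->1: ok.
aa: 1a undefined. 1a->0: no, bab/b meet in 1. 1a->1: ok.
ab: 1b undefined. 1b->0: no, abba/b meet in 1. 1b->1: no, abba/b meet in 1. Open state 2: 1b->2.
aba: 2a undefined. 2a->0: ok.
abb: 2b undefined. 2b->0: no, abba/b meet in 1. 2b->1: no, abba/b meet in 1. 2b->2: no, bab/abbb meet in 2. Open state 3: 2b->3.
abba: 3a undefined. 3a->0: ok.
abbb: 3b undefined. 3b->0: no, abba/abbb meet in 0. 3b->1: ok.
All examples now run through 4 states with every (state, symbol) defined. Accept strings end in {0,2,3}, Reject strings end in {1}; accept={0,2,3}.

states=4 start=0 accept={0,2,3} delta: 0a->1 0b->1 1a->1 1b->2 2a->0 2b->3 3a->0 3b->1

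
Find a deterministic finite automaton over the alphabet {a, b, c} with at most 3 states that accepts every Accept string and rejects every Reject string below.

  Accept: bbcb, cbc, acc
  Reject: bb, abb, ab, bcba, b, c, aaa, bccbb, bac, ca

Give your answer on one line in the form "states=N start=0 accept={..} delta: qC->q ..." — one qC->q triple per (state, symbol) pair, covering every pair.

Grow the machine one transition at a time. Run the examples from 0; the earliest place one falls off (shortest prefix, ties alphabetical) gets sent to the lowest-numbered state that keeps every Accept/Reject pair distinguishable — a pair clashes when both reach the same state with identical unread suffix — and to a fresh state only if none does.
a: 0a undefined. 0a->0: ok.
b: 0b undefined. 0b->0: ok.
c: 0c undefined. 0c->0: no, bbcb/bb meet in 0. Open state 1: 0c->1.
ca: 1a undefined. 1a->0: ok.
cb: 1b undefined. 1b->0: no, bbcb/bb meet in 0. 1b->1: no, bbcb/c meet in 1. Open state 2: 1b->2.
acc: 1c undefined. 1c->0: no, acc/bb meet in 0. 1c->1: no, acc/c meet in 1. 1c->2: ok.
cbc: 2c undefined. 2c->0: no, cbc/bb meet in 0. 2c->1: no, cbc/c meet in 1. 2c->2: ok.
bcba: 2a undefined. 2a->0: ok.
bccb: 2b undefined. 2b->0: ok.
All examples now run through 3 states with every (state, symbol) defined. Accept strings end in {2}, Reject strings end in {0,1}; accept={2}.

states=3 start=0 accept={2} delta: 0a->0 0b->0 0c->1 1a->0 1b->2 1c->2 2a->0 2b->0 2c->2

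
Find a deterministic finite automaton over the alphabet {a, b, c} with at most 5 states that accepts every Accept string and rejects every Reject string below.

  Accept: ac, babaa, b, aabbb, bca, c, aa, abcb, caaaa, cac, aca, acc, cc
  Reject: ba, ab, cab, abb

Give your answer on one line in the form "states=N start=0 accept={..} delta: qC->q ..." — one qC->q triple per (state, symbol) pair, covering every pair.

State merging on the prefix tree: take the shortest (then alphabetical) example prefix whose next move is undefined and point that move at state 0, else 1, else 2, ...; a target is out if some Accept/Reject pair would then sit in one state with the same input left (inseparable). If every existing state is out, open a new one.
a: 0a undefined. 0a->0: no, b/ab meet in 0 with "b" left. Open state 1: 0a->1.
b: 0b undefined. 0b->0: ok.
c: 0c undefined. 0c->0: no, bca/ba meet in 1. 0c->1: no, c/ba meet in 1. Open state 2: 0c->2.
aa: 1a undefined. 1a->0: ok.
ab: 1b undefined. 1b->0: no, babaa/ab meet in 0. 1b->1: no, babaa/ba meet in 1. 1b->2: no, c/ab meet in 2. Open state 3: 1b->3.
ac: 1c undefined. 1c->0: no, aca/ba meet in 1. 1c->1: no, ac/ba meet in 1. 1c->2: ok.
ca: 2a undefined. 2a->0: no, b/cab meet in 0. 2a->1: no, bca/ba meet in 1. 2a->2: ok.
cc: 2c undefined. 2c->0: ok.
abb: 3b undefined. 3b->0: no, b/abb meet in 0. 3b->1: ok.
abc: 3c undefined. 3c->0: ok.
cab: 2b undefined. 2b->0: no, b/cab meet in 0. 2b->1: ok.
baba: 3a undefined. 3a->0: no, babaa/ba meet in 1. 3a->1: ok.
All examples now run through 4 states with every (state, symbol) defined. Accept strings end in {0,2}, Reject strings end in {1,3}; accept={0,2}.

states=4 start=0 accept={0,2} delta: 0a->1 0b->0 0c->2 1a->0 1b->3 1c->2 2a->2 2b->1 2c->0 3a->1 3b->1 3c->0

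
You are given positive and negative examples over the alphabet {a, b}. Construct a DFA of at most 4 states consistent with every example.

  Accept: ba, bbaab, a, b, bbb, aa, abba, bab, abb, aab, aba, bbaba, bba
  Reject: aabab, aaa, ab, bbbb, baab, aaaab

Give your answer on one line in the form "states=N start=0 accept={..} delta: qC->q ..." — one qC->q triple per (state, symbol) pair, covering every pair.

State merging on the prefix tree: take the shortest (then alphabetical) example prefix whose next move is undefined and point that move at state 0, else 1, else 2, ...; a target is out if some Accept/Reject pair would then sit in one state with the same input left (inseparable). If every existing state is out, open a new one.
a: 0a undefined. 0a->0: no, a/aaa meet in 0. Open state 1: 0a->1.
b: 0b undefined. 0b->0: no, bbaab/baab meet in 1 with "ab" left. 0b->1: ok.
aa: 1a undefined. 1a->0: no, a/aabab meet in 1. 1a->1: no, ba/aaa meet in 1. Open state 2: 1a->2.
ab: 1b undefined. 1b->0: ok.
aaa: 2a undefined. 2a->0: no, a/baab meet in 1. 2a->1: no, bbaab/aaaab meet in 2 with "b" left. 2a->2: no, ba/aaa meet in 2. Open state 3: 2a->3.
aab: 2b undefined. 2b->0: no, bbaab/aabab meet in 0. 2b->1: no, bbaab/aabab meet in 1. 2b->2: ok.
aaaa: 3a undefined. 3a->0: no, a/aaaab meet in 1. 3a->1: ok.
baab: 3b undefined. 3b->0: ok.
All examples now run through 4 states with every (state, symbol) defined. Accept strings end in {1,2}, Reject strings end in {0,3}; accept={1,2}.

states=4 start=0 accept={1,2} delta: 0a->1 0b->1 1a->2 1b->0 2a->3 2b->2 3a->1 3b->0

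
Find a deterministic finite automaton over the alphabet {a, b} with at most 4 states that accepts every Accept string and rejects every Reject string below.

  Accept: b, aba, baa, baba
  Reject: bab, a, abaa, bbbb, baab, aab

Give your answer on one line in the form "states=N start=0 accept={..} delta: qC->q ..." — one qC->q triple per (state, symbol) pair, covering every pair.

Fold the examples into a partial DFA from state 0: repeatedly fix the first undefined (state, symbol) met by the shortest-then-alphabetical prefix, trying targets in increasing order and rejecting any under which an Accept and a Reject string meet in one state with the same remainder; add a state when all current targets are rejected. Accepting states are where Accept strings end.
a: 0a undefined. 0a->0: no, b/aab meet in 0 with "b" left. Open state 1: 0a->1.
b: 0b undefined. 0b->0: no, b/bbbb meet in 0. 0b->1: no, b/a meet in 1. Open state 2: 0b->2.
aa: 1a undefined. 1a->0: no, b/aab meet in 2. 1a->1: ok.
ab: 1b undefined. 1b->0: no, aba/a meet in 1. 1b->1: no, aba/a meet in 1. 1b->2: no, b/aab meet in 2. Open state 3: 1b->3.
ba: 2a undefined. 2a->0: no, b/bab meet in 2. 2a->1: no, baa/a meet in 1. 2a->2: ok.
bb: 2b undefined. 2b->0: no, baba/a meet in 1. 2b->1: no, baba/bab meet in 1. 2b->2: no, b/bab meet in 2. 2b->3: ok.
aba: 3a undefined. 3a->0: ok.
bbb: 3b undefined. 3b->0: no, b/bbbb meet in 2. 3b->1: ok.
All examples now run through 4 states with every (state, symbol) defined. Accept strings end in {0,2}, Reject strings end in {1,3}; accept={0,2}.

states=4 start=0 accept={0,2} delta: 0a->1 0b->2 1a->1 1b->3 2a->2 2b->3 3a->0 3b->1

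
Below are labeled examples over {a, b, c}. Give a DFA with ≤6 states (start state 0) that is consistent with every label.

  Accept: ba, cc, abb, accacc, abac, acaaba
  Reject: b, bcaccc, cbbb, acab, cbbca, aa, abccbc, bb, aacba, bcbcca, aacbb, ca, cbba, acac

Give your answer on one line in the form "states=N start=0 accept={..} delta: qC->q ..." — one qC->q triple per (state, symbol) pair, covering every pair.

states=5 start=0 accept={1,3} delta: 0a->1 0b->0 0c->1 1a->2 1b->2 1c->3 2a->0 2b->3 2c->2 3a->4 3b->0 3c->2 4a->0 4b->0 4c->0

State merging on the prefix tree: take the shortest (then alphabetical) example prefix whose next move is undefined and point that move at state 0, else 1, else 2, ...; a target is out if some Accept/Reject pair would then sit in one state with the same input left (inseparable). If every existing state is out, open a new one.
a: 0a undefined. 0a->0: no, abb/bb meet in 0 with "bb" left. Open state 1: 0a->1.
b: 0b undefined. 0b->0: ok.
c: 0c undefined. 0c->0: no, ba/cbbca meet in 1. 0c->1: ok.
aa: 1a undefined. 1a->0: no, abb/aacbb meet in 1 with "bb" left. 1a->1: no, ba/aa meet in 1. Open state 2: 1a->2.
ab: 1b undefined. 1b->0: no, ba/cbba meet in 1. 1b->1: no, ba/cbbb meet in 1. 1b->2: ok.
ac: 1c undefined. 1c->0: no, cc/b meet in 0. 1c->1: no, abb/acab meet in 2 with "b" left. 1c->2: no, cc/aa meet in 2. Open state 3: 1c->3.
aac: 2c undefined. 2c->0: no, ba/aacba meet in 1. 2c->1: no, abb/aacbb meet in 2 with "b" left. 2c->2: ok.
aba: 2a undefined. 2a->0: ok.
abb: 2b undefined. 2b->0: no, ba/abccbc meet in 1. 2b->1: no, cc/abccbc meet in 3. 2b->2: no, abb/bcaccc meet in 2. 2b->3: ok.
aca: 3a undefined. 3a->0: no, ba/acac meet in 1. 3a->1: no, ba/aacba meet in 1. 3a->2: no, cc/acab meet in 3. 3a->3: no, cc/aacba meet in 3. Open state 4: 3a->4.
acc: 3c undefined. 3c->0: no, ba/cbbca meet in 1. 3c->1: no, ba/abccbc meet in 1. 3c->2: ok.
acaa: 4a undefined. 4a->0: ok.
acab: 4b undefined. 4b->0: ok.
acac: 4c undefined. 4c->0: ok.
cbbb: 3b undefined. 3b->0: ok.
All examples now run through 5 states with every (state, symbol) defined. Accept strings end in {1,3}, Reject strings end in {0,2,4}; accept={1,3}.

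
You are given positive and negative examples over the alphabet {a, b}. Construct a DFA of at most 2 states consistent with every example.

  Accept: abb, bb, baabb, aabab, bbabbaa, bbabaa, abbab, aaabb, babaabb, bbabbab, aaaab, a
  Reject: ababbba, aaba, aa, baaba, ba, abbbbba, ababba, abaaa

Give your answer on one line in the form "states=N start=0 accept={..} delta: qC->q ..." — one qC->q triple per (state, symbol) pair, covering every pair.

states=2 start=0 accept={1} delta: 0a->1 0b->1 1a->0 1b->1

State merging on the prefix tree: take the shortest (then alphabetical) example prefix whose next move is undefined and point that move at state 0, else 1, else 2, ...; a target is out if some Accept/Reject pair would then sit in one state with the same input left (inseparable). If every existing state is out, open a new one.
a: 0a undefined. 0a->0: no, a/aa meet in 0. Open state 1: 0a->1.
b: 0b undefined. 0b->0: no, a/ba meet in 1. 0b->1: ok.
aa: 1a undefined. 1a->0: ok.
ab: 1b undefined. 1b->0: no, abb/ababbba meet in 1. 1b->1: ok.
All examples now run through 2 states with every (state, symbol) defined. Accept strings end in {1}, Reject strings end in {0}; accept={1}.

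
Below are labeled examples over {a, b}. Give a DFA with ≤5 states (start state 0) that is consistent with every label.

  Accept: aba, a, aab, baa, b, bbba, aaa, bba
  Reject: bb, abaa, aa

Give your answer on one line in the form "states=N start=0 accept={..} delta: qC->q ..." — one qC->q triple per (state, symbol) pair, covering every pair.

states=3 start=0 accept={1} delta: 0a->1 0b->1 1a->0 1b->2 2a->1 2b->0

State merging on the prefix tree: take the shortest (then alphabetical) example prefix whose next move is undefined and point that move at state 0, else 1, else 2, ...; a target is out if some Accept/Reject pair would then sit in one state with the same input left (inseparable). If every existing state is out, open a new one.
a: 0a undefined. 0a->0: no, a/aa meet in 0. Open state 1: 0a->1.
b: 0b undefined. 0b->0: no, baa/aa meet in 1 with "a" left. 0b->1: ok.
aa: 1a undefined. 1a->0: ok.
ab: 1b undefined. 1b->0: no, bbba/bb meet in 0. 1b->1: no, aba/aa meet in 0. Open state 2: 1b->2.
aba: 2a undefined. 2a->0: no, aba/aa meet in 0. 2a->1: ok.
bbb: 2b undefined. 2b->0: ok.
All examples now run through 3 states with every (state, symbol) defined. Accept strings end in {1}, Reject strings end in {0,2}; accept={1}.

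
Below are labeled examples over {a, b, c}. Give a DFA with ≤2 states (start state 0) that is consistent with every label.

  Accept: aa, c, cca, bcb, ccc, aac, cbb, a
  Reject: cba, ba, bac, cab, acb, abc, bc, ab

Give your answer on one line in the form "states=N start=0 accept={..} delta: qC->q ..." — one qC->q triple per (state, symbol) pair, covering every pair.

Grow the machine one transition at a time. Run the examples from 0; the earliest place one falls off (shortest prefix, ties alphabetical) gets sent to the lowest-numbered state that keeps every Accept/Reject pair distinguishable — a pair clashes when both reach the same state with identical unread suffix — and to a fresh state only if none does.
a: 0a undefined. 0a->0: ok.
b: 0b undefined. 0b->0: no, aa/ba meet in 0. Open state 1: 0b->1.
c: 0c undefined. 0c->0: ok.
ba: 1a undefined. 1a->0: no, aa/cba meet in 0. 1a->1: ok.
bc: 1c undefined. 1c->0: no, aa/bac meet in 0. 1c->1: ok.
bcb: 1b undefined. 1b->0: ok.
All examples now run through 2 states with every (state, symbol) defined. Accept strings end in {0}, Reject strings end in {1}; accept={0}.

states=2 start=0 accept={0} delta: 0a->0 0b->1 0c->0 1a->1 1b->0 1c->1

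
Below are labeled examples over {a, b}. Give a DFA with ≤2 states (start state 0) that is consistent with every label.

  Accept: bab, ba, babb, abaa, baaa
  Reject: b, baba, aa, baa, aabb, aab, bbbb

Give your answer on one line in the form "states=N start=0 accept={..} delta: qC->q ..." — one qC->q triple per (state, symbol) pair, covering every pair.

Grow the machine one transition at a time. Run the examples from 0; the earliest place one falls off (shortest prefix, ties alphabetical) gets sent to the lowest-numbered state that keeps every Accept/Reject pair distinguishable — a pair clashes when both reach the same state with identical unread suffix — and to a fresh state only if none does.
a: 0a undefined. 0a->0: no, abaa/baa meet in 0 with "baa" left. Open state 1: 0a->1.
b: 0b undefined. 0b->0: ok.
aa: 1a undefined. 1a->0: ok.
ab: 1b undefined. 1b->0: no, bab/b meet in 0. 1b->1: ok.
All examples now run through 2 states with every (state, symbol) defined. Accept strings end in {1}, Reject strings end in {0}; accept={1}.

states=2 start=0 accept={1} delta: 0a->1 0b->0 1a->0 1b->1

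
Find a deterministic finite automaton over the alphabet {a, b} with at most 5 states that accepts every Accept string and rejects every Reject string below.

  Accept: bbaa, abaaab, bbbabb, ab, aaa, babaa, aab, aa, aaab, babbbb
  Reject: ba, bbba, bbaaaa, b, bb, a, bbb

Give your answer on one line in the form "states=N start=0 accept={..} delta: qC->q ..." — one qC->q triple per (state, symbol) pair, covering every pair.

states=4 start=0 accept={2,3} delta: 0a->1 0b->0 1a->2 1b->3 2a->3 2b->2 3a->1 3b->2

State merging on the prefix tree: take the shortest (then alphabetical) example prefix whose next move is undefined and point that move at state 0, else 1, else 2, ...; a target is out if some Accept/Reject pair would then sit in one state with the same input left (inseparable). If every existing state is out, open a new one.
a: 0a undefined. 0a->0: no, ab/b meet in 0 with "b" left. Open state 1: 0a->1.
b: 0b undefined. 0b->0: ok.
aa: 1a undefined. 1a->0: no, bbaa/bbaaaa meet in 0. 1a->1: no, bbaa/ba meet in 1. Open state 2: 1a->2.
ab: 1b undefined. 1b->0: no, bbbabb/b meet in 0. 1b->1: no, bbbabb/ba meet in 1. 1b->2: no, babaa/bbaaaa meet in 2 with "aa" left. Open state 3: 1b->3.
aaa: 2a undefined. 2a->0: no, aaa/b meet in 0. 2a->1: no, bbaa/bbaaaa meet in 2. 2a->2: no, bbaa/bbaaaa meet in 2. 2a->3: ok.
aab: 2b undefined. 2b->0: no, aab/b meet in 0. 2b->1: no, aab/ba meet in 1. 2b->2: ok.
aba: 3a undefined. 3a->0: no, babaa/ba meet in 1. 3a->1: ok.
aaab: 3b undefined. 3b->0: no, abaaab/b meet in 0. 3b->1: no, abaaab/ba meet in 1. 3b->2: ok.
All examples now run through 4 states with every (state, symbol) defined. Accept strings end in {2,3}, Reject strings end in {0,1}; accept={2,3}.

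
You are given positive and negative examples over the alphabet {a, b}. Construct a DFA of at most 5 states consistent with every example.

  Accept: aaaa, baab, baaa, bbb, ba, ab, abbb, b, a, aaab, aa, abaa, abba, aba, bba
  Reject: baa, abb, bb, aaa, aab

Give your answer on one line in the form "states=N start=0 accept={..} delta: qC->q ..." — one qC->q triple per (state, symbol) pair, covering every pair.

states=5 start=0 accept={1,2,3,4} delta: 0a->1 0b->2 1a->3 1b->4 2a->3 2b->0 3a->0 3b->0 4a->1 4b->0

State merging on the prefix tree: take the shortest (then alphabetical) example prefix whose next move is undefined and point that move at state 0, else 1, else 2, ...; a target is out if some Accept/Reject pair would then sit in one state with the same input left (inseparable). If every existing state is out, open a new one.
a: 0a undefined. 0a->0: no, aaaa/aaa meet in 0. Open state 1: 0a->1.
b: 0b undefined. 0b->0: no, baab/aab meet in 1 with "ab" left. 0b->1: no, bbb/abb meet in 1 with "bb" left. Open state 2: 0b->2.
aa: 1a undefined. 1a->0: no, b/aab meet in 2. 1a->1: no, aaaa/aaa meet in 1. 1a->2: no, aaaa/baa meet in 2 with "aa" left. Open state 3: 1a->3.
ab: 1b undefined. 1b->0: no, abbb/bb meet in 2 with "b" left. 1b->1: no, ab/abb meet in 1. 1b->2: no, abaa/baa meet in 2 with "aa" left. 1b->3: no, aba/aaa meet in 3 with "a" left. Open state 4: 1b->4.
ba: 2a undefined. 2a->0: no, a/baa meet in 1. 2a->1: no, baab/aab meet in 3 with "b" left. 2a->2: no, baab/bb meet in 2 with "b" left. 2a->3: ok.
bb: 2b undefined. 2b->0: ok.
aaa: 3a undefined. 3a->0: ok.
aab: 3b undefined. 3b->0: ok.
aba: 4a undefined. 4a->0: no, aba/baa meet in 0. 4a->1: ok.
abb: 4b undefined. 4b->0: ok.
All examples now run through 5 states with every (state, symbol) defined. Accept strings end in {1,2,3,4}, Reject strings end in {0}; accept={1,2,3,4}.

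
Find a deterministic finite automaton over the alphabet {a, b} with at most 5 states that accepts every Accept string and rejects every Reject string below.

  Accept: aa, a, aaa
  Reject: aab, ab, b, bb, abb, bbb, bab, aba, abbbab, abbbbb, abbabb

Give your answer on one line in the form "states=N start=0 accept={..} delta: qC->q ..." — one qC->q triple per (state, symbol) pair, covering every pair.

Fold the examples into a partial DFA from state 0: repeatedly fix the first undefined (state, symbol) met by the shortest-then-alphabetical prefix, trying targets in increasing order and rejecting any under which an Accept and a Reject string meet in one state with the same remainder; add a state when all current targets are rejected. Accepting states are where Accept strings end.
a: 0a undefined. 0a->0: ok.
b: 0b undefined. 0b->0: no, aa/aab meet in 0. Open state 1: 0b->1.
ba: 1a undefined. 1a->0: no, aa/aba meet in 0. 1a->1: ok.
bb: 1b undefined. 1b->0: no, aa/bb meet in 0. 1b->1: ok.
All examples now run through 2 states with every (state, symbol) defined. Accept strings end in {0}, Reject strings end in {1}; accept={0}.

states=2 start=0 accept={0} delta: 0a->0 0b->1 1a->1 1b->1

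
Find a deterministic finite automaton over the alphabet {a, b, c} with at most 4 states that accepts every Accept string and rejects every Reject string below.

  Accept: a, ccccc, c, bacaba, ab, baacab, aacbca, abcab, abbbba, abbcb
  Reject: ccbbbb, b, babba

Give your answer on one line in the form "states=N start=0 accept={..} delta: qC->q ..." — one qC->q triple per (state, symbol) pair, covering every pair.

states=4 start=0 accept={1,2} delta: 0a->1 0b->0 0c->1 1a->1 1b->2 1c->0 2a->1 2b->3 2c->0 3a->0 3b->0 3c->1

Fold the examples into a partial DFA from state 0: repeatedly fix the first undefined (state, symbol) met by the shortest-then-alphabetical prefix, trying targets in increasing order and rejecting any under which an Accept and a Reject string meet in one state with the same remainder; add a state when all current targets are rejected. Accepting states are where Accept strings end.
a: 0a undefined. 0a->0: no, ab/b meet in 0 with "b" left. Open state 1: 0a->1.
b: 0b undefined. 0b->0: ok.
c: 0c undefined. 0c->0: no, ccccc/ccbbbb meet in 0. 0c->1: ok.
aa: 1a undefined. 1a->0: no, baacab/b meet in 0. 1a->1: ok.
ab: 1b undefined. 1b->0: no, a/babba meet in 1. 1b->1: no, a/babba meet in 1. Open state 2: 1b->2.
cc: 1c undefined. 1c->0: ok.
abb: 2b undefined. 2b->0: no, a/babba meet in 1. 2b->1: no, a/babba meet in 1. 2b->2: no, bacaba/babba meet in 2 with "a" left. Open state 3: 2b->3.
abc: 2c undefined. 2c->0: ok.
abbb: 3b undefined. 3b->0: ok.
abbc: 3c undefined. 3c->0: no, abbcb/ccbbbb meet in 0. 3c->1: ok.
babba: 3a undefined. 3a->0: ok.
bacaba: 2a undefined. 2a->0: no, bacaba/ccbbbb meet in 0. 2a->1: ok.
All examples now run through 4 states with every (state, symbol) defined. Accept strings end in {1,2}, Reject strings end in {0}; accept={1,2}.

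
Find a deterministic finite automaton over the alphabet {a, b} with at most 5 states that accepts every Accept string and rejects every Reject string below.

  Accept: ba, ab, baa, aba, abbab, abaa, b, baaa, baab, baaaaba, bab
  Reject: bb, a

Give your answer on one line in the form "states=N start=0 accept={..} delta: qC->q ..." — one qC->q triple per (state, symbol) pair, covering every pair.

Fold the examples into a partial DFA from state 0: repeatedly fix the first undefined (state, symbol) met by the shortest-then-alphabetical prefix, trying targets in increasing order and rejecting any under which an Accept and a Reject string meet in one state with the same remainder; add a state when all current targets are rejected. Accepting states are where Accept strings end.
a: 0a undefined. 0a->0: ok.
b: 0b undefined. 0b->0: no, ba/bb meet in 0. Open state 1: 0b->1.
ba: 1a undefined. 1a->0: no, ba/a meet in 0. 1a->1: no, baab/bb meet in 1 with "b" left. Open state 2: 1a->2.
bb: 1b undefined. 1b->0: ok.
baa: 2a undefined. 2a->0: no, baa/bb meet in 0. 2a->1: no, baab/bb meet in 0. 2a->2: ok.
bab: 2b undefined. 2b->0: no, baab/bb meet in 0. 2b->1: ok.
All examples now run through 3 states with every (state, symbol) defined. Accept strings end in {1,2}, Reject strings end in {0}; accept={1,2}.

states=3 start=0 accept={1,2} delta: 0a->0 0b->1 1a->2 1b->0 2a->2 2b->1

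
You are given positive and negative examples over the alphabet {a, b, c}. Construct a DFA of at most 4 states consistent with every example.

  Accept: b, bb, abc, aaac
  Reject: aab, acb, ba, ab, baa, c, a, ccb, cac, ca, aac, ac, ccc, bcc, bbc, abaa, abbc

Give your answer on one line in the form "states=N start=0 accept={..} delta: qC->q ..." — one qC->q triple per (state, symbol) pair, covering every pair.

Fold the examples into a partial DFA from state 0: repeatedly fix the first undefined (state, symbol) met by the shortest-then-alphabetical prefix, trying targets in increasing order and rejecting any under which an Accept and a Reject string meet in one state with the same remainder; add a state when all current targets are rejected. Accepting states are where Accept strings end.
a: 0a undefined. 0a->0: no, b/aab meet in 0 with "b" left. Open state 1: 0a->1.
b: 0b undefined. 0b->0: ok.
c: 0c undefined. 0c->0: no, b/c meet in 0. 0c->1: ok.
aa: 1a undefined. 1a->0: no, b/aab meet in 0. 1a->1: no, aaac/cac meet in 1 with "c" left. Open state 2: 1a->2.
ab: 1b undefined. 1b->0: no, b/ab meet in 0. 1b->1: no, abc/ac meet in 1 with "c" left. 1b->2: no, abc/cac meet in 2 with "c" left. Open state 3: 1b->3.
ac: 1c undefined. 1c->0: no, b/acb meet in 0. 1c->1: ok.
aaa: 2a undefined. 2a->0: no, aaac/ba meet in 1. 2a->1: no, aaac/ba meet in 1. 2a->2: no, aaac/cac meet in 2 with "c" left. 2a->3: ok.
aab: 2b undefined. 2b->0: no, b/aab meet in 0. 2b->1: ok.
aac: 2c undefined. 2c->0: no, b/cac meet in 0. 2c->1: ok.
aba: 3a undefined. 3a->0: ok.
abb: 3b undefined. 3b->0: ok.
abc: 3c undefined. 3c->0: ok.
All examples now run through 4 states with every (state, symbol) defined. Accept strings end in {0}, Reject strings end in {1,2,3}; accept={0}.

states=4 start=0 accept={0} delta: 0a->1 0b->0 0c->1 1a->2 1b->3 1c->1 2a->3 2b->1 2c->1 3a->0 3b->0 3c->0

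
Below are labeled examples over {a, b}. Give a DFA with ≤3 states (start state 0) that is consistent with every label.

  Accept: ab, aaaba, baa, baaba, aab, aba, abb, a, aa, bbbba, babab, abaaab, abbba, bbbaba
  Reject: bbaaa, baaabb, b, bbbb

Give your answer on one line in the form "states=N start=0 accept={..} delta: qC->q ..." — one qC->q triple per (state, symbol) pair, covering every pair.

states=3 start=0 accept={1,2} delta: 0a->1 0b->0 1a->2 1b->1 2a->0 2b->1

Grow the machine one transition at a time. Run the examples from 0; the earliest place one falls off (shortest prefix, ties alphabetical) gets sent to the lowest-numbered state that keeps every Accept/Reject pair distinguishable — a pair clashes when both reach the same state with identical unread suffix — and to a fresh state only if none does.
a: 0a undefined. 0a->0: no, ab/b meet in 0 with "b" left. Open state 1: 0a->1.
b: 0b undefined. 0b->0: ok.
aa: 1a undefined. 1a->0: no, baa/b meet in 0. 1a->1: no, baa/bbaaa meet in 1. Open state 2: 1a->2.
ab: 1b undefined. 1b->0: no, ab/b meet in 0. 1b->1: ok.
aaa: 2a undefined. 2a->0: ok.
aab: 2b undefined. 2b->0: no, aab/bbaaa meet in 0. 2b->1: ok.
All examples now run through 3 states with every (state, symbol) defined. Accept strings end in {1,2}, Reject strings end in {0}; accept={1,2}.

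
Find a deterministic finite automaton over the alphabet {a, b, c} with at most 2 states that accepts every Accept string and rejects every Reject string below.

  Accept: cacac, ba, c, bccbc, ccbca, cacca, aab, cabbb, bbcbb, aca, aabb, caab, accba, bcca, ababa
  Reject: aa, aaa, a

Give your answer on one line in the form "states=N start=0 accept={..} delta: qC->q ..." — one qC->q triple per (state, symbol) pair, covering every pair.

Fold the examples into a partial DFA from state 0: repeatedly fix the first undefined (state, symbol) met by the shortest-then-alphabetical prefix, trying targets in increasing order and rejecting any under which an Accept and a Reject string meet in one state with the same remainder; add a state when all current targets are rejected. Accepting states are where Accept strings end.
a: 0a undefined. 0a->0: ok.
b: 0b undefined. 0b->0: no, ba/aa meet in 0. Open state 1: 0b->1.
c: 0c undefined. 0c->0: no, cacac/aa meet in 0. 0c->1: ok.
ba: 1a undefined. 1a->0: no, ba/aa meet in 0. 1a->1: ok.
bb: 1b undefined. 1b->0: no, cabbb/aa meet in 0. 1b->1: ok.
bc: 1c undefined. 1c->0: no, bccbc/aa meet in 0. 1c->1: ok.
All examples now run through 2 states with every (state, symbol) defined. Accept strings end in {1}, Reject strings end in {0}; accept={1}.

states=2 start=0 accept={1} delta: 0a->0 0b->1 0c->1 1a->1 1b->1 1c->1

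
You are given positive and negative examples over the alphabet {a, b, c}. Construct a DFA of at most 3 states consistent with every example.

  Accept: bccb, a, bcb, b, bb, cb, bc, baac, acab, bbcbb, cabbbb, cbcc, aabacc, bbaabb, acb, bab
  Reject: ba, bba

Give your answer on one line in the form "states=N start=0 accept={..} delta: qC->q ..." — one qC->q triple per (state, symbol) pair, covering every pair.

State merging on the prefix tree: take the shortest (then alphabetical) example prefix whose next move is undefined and point that move at state 0, else 1, else 2, ...; a target is out if some Accept/Reject pair would then sit in one state with the same input left (inseparable). If every existing state is out, open a new one.
a: 0a undefined. 0a->0: ok.
b: 0b undefined. 0b->0: no, a/ba meet in 0. Open state 1: 0b->1.
c: 0c undefined. 0c->0: ok.
ba: 1a undefined. 1a->0: no, a/ba meet in 0. 1a->1: no, b/ba meet in 1. Open state 2: 1a->2.
bb: 1b undefined. 1b->0: no, a/bba meet in 0. 1b->1: ok.
bc: 1c undefined. 1c->0: ok.
baa: 2a undefined. 2a->0: ok.
bab: 2b undefined. 2b->0: ok.
aabac: 2c undefined. 2c->0: ok.
All examples now run through 3 states with every (state, symbol) defined. Accept strings end in {0,1}, Reject strings end in {2}; accept={0,1}.

states=3 start=0 accept={0,1} delta: 0a->0 0b->1 0c->0 1a->2 1b->1 1c->0 2a->0 2b->0 2c->0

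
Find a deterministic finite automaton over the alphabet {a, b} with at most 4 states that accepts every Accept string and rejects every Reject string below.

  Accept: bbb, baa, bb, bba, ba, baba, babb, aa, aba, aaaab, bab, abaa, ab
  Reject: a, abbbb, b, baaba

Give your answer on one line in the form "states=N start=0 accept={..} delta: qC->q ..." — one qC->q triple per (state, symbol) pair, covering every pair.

states=4 start=0 accept={0,2,3} delta: 0a->1 0b->1 1a->2 1b->2 2a->3 2b->3 3a->2 3b->0

Fold the examples into a partial DFA from state 0: repeatedly fix the first undefined (state, symbol) met by the shortest-then-alphabetical prefix, trying targets in increasing order and rejecting any under which an Accept and a Reject string meet in one state with the same remainder; add a state when all current targets are rejected. Accepting states are where Accept strings end.
a: 0a undefined. 0a->0: no, aa/a meet in 0. Open state 1: 0a->1.
b: 0b undefined. 0b->0: no, bbb/b meet in 0. 0b->1: ok.
aa: 1a undefined. 1a->0: no, baa/a meet in 1. 1a->1: no, baa/a meet in 1. Open state 2: 1a->2.
ab: 1b undefined. 1b->0: no, bbb/a meet in 1. 1b->1: no, bbb/a meet in 1. 1b->2: ok.
aaa: 2a undefined. 2a->0: no, bb/baaba meet in 2. 2a->1: no, baa/a meet in 1. 2a->2: no, baba/baaba meet in 2 with "ba" left. Open state 3: 2a->3.
abb: 2b undefined. 2b->0: no, bb/abbbb meet in 2. 2b->1: no, bbb/a meet in 1. 2b->2: no, bbb/abbbb meet in 2. 2b->3: ok.
aaaa: 3a undefined. 3a->0: no, aaaab/a meet in 1. 3a->1: no, baba/a meet in 1. 3a->2: ok.
abbb: 3b undefined. 3b->0: ok.
All examples now run through 4 states with every (state, symbol) defined. Accept strings end in {0,2,3}, Reject strings end in {1}; accept={0,2,3}.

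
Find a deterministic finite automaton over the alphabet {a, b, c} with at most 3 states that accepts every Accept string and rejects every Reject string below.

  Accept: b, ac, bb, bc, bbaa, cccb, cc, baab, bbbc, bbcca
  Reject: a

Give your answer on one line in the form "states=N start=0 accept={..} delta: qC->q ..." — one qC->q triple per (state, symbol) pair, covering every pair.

states=3 start=0 accept={1,2} delta: 0a->0 0b->1 0c->1 1a->0 1b->2 1c->1 2a->2 2b->0 2c->2

State merging on the prefix tree: take the shortest (then alphabetical) example prefix whose next move is undefined and point that move at state 0, else 1, else 2, ...; a target is out if some Accept/Reject pair would then sit in one state with the same input left (inseparable). If every existing state is out, open a new one.
a: 0a undefined. 0a->0: ok.
b: 0b undefined. 0b->0: no, b/a meet in 0. Open state 1: 0b->1.
c: 0c undefined. 0c->0: no, ac/a meet in 0. 0c->1: ok.
ba: 1a undefined. 1a->0: ok.
bb: 1b undefined. 1b->0: no, bb/a meet in 0. 1b->1: no, bbaa/a meet in 0. Open state 2: 1b->2.
bc: 1c undefined. 1c->0: no, bc/a meet in 0. 1c->1: ok.
bba: 2a undefined. 2a->0: no, bbaa/a meet in 0. 2a->1: no, bbaa/a meet in 0. 2a->2: ok.
bbb: 2b undefined. 2b->0: ok.
bbc: 2c undefined. 2c->0: no, bbcca/a meet in 0. 2c->1: no, bbcca/a meet in 0. 2c->2: ok.
All examples now run through 3 states with every (state, symbol) defined. Accept strings end in {1,2}, Reject strings end in {0}; accept={1,2}.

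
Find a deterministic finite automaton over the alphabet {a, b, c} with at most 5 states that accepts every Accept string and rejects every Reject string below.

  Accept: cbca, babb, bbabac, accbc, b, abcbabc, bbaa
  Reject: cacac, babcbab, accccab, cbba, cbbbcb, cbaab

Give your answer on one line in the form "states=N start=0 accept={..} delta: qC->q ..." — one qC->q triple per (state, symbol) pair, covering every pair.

Grow the machine one transition at a time. Run the examples from 0; the earliest place one falls off (shortest prefix, ties alphabetical) gets sent to the lowest-numbered state that keeps every Accept/Reject pair distinguishable — a pair clashes when both reach the same state with identical unread suffix — and to a fresh state only if none does.
a: 0a undefined. 0a->0: ok.
b: 0b undefined. 0b->0: ok.
c: 0c undefined. 0c->0: no, cbca/cacac meet in 0. Open state 1: 0c->1.
ca: 1a undefined. 1a->0: no, bbabac/cacac meet in 1. 1a->1: ok.
cb: 1b undefined. 1b->0: no, babb/babcbab meet in 0. 1b->1: no, bbabac/babcbab meet in 1. Open state 2: 1b->2.
acc: 1c undefined. 1c->0: no, babb/accccab meet in 0. 1c->1: no, bbabac/cacac meet in 1. 1c->2: ok.
cba: 2a undefined. 2a->0: no, babb/babcbab meet in 0. 2a->1: ok.
cbb: 2b undefined. 2b->0: no, babb/cbba meet in 0. 2b->1: no, bbabac/cbba meet in 1. 2b->2: no, bbabac/cbba meet in 1. Open state 3: 2b->3.
cbc: 2c undefined. 2c->0: ok.
cbba: 3a undefined. 3a->0: no, cbca/cbba meet in 0. 3a->1: no, bbabac/cbba meet in 1. 3a->2: ok.
cbbb: 3b undefined. 3b->0: ok.
accbc: 3c undefined. 3c->0: ok.
All examples now run through 4 states with every (state, symbol) defined. Accept strings end in {0,1}, Reject strings end in {2}; accept={0,1}.

states=4 start=0 accept={0,1} delta: 0a->0 0b->0 0c->1 1a->1 1b->2 1c->2 2a->1 2b->3 2c->0 3a->2 3b->0 3c->0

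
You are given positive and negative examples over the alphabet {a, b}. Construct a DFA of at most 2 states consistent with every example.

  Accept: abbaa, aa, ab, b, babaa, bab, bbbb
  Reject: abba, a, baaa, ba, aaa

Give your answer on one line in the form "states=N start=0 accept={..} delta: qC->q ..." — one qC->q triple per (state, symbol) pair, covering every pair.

State merging on the prefix tree: take the shortest (then alphabetical) example prefix whose next move is undefined and point that move at state 0, else 1, else 2, ...; a target is out if some Accept/Reject pair would then sit in one state with the same input left (inseparable). If every existing state is out, open a new one.
a: 0a undefined. 0a->0: no, aa/a meet in 0. Open state 1: 0a->1.
b: 0b undefined. 0b->0: ok.
aa: 1a undefined. 1a->0: ok.
ab: 1b undefined. 1b->0: ok.
All examples now run through 2 states with every (state, symbol) defined. Accept strings end in {0}, Reject strings end in {1}; accept={0}.

states=2 start=0 accept={0} delta: 0a->1 0b->0 1a->0 1b->0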